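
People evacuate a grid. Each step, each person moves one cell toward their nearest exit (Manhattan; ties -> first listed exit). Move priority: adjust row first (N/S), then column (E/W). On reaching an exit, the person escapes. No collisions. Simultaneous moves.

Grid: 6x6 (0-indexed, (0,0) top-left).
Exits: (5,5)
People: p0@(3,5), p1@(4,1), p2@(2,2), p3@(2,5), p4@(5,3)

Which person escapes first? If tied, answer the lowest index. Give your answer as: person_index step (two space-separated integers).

Answer: 0 2

Derivation:
Step 1: p0:(3,5)->(4,5) | p1:(4,1)->(5,1) | p2:(2,2)->(3,2) | p3:(2,5)->(3,5) | p4:(5,3)->(5,4)
Step 2: p0:(4,5)->(5,5)->EXIT | p1:(5,1)->(5,2) | p2:(3,2)->(4,2) | p3:(3,5)->(4,5) | p4:(5,4)->(5,5)->EXIT
Step 3: p0:escaped | p1:(5,2)->(5,3) | p2:(4,2)->(5,2) | p3:(4,5)->(5,5)->EXIT | p4:escaped
Step 4: p0:escaped | p1:(5,3)->(5,4) | p2:(5,2)->(5,3) | p3:escaped | p4:escaped
Step 5: p0:escaped | p1:(5,4)->(5,5)->EXIT | p2:(5,3)->(5,4) | p3:escaped | p4:escaped
Step 6: p0:escaped | p1:escaped | p2:(5,4)->(5,5)->EXIT | p3:escaped | p4:escaped
Exit steps: [2, 5, 6, 3, 2]
First to escape: p0 at step 2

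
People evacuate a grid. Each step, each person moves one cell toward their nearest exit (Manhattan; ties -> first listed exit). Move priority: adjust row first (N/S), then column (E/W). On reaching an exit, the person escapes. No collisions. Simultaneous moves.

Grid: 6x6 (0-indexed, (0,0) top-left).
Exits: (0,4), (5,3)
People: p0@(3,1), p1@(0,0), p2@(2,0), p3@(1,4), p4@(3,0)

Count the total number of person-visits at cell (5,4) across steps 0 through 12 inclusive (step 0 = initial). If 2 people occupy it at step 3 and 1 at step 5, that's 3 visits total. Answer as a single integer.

Answer: 0

Derivation:
Step 0: p0@(3,1) p1@(0,0) p2@(2,0) p3@(1,4) p4@(3,0) -> at (5,4): 0 [-], cum=0
Step 1: p0@(4,1) p1@(0,1) p2@(1,0) p3@ESC p4@(4,0) -> at (5,4): 0 [-], cum=0
Step 2: p0@(5,1) p1@(0,2) p2@(0,0) p3@ESC p4@(5,0) -> at (5,4): 0 [-], cum=0
Step 3: p0@(5,2) p1@(0,3) p2@(0,1) p3@ESC p4@(5,1) -> at (5,4): 0 [-], cum=0
Step 4: p0@ESC p1@ESC p2@(0,2) p3@ESC p4@(5,2) -> at (5,4): 0 [-], cum=0
Step 5: p0@ESC p1@ESC p2@(0,3) p3@ESC p4@ESC -> at (5,4): 0 [-], cum=0
Step 6: p0@ESC p1@ESC p2@ESC p3@ESC p4@ESC -> at (5,4): 0 [-], cum=0
Total visits = 0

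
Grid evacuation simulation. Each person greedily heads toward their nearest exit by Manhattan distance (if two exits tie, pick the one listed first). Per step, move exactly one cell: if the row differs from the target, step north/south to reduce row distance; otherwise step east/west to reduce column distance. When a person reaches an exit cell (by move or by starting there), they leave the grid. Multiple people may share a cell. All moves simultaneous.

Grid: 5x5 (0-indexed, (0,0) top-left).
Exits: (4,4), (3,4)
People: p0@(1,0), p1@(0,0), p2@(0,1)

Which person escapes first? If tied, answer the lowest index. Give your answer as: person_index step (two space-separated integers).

Answer: 0 6

Derivation:
Step 1: p0:(1,0)->(2,0) | p1:(0,0)->(1,0) | p2:(0,1)->(1,1)
Step 2: p0:(2,0)->(3,0) | p1:(1,0)->(2,0) | p2:(1,1)->(2,1)
Step 3: p0:(3,0)->(3,1) | p1:(2,0)->(3,0) | p2:(2,1)->(3,1)
Step 4: p0:(3,1)->(3,2) | p1:(3,0)->(3,1) | p2:(3,1)->(3,2)
Step 5: p0:(3,2)->(3,3) | p1:(3,1)->(3,2) | p2:(3,2)->(3,3)
Step 6: p0:(3,3)->(3,4)->EXIT | p1:(3,2)->(3,3) | p2:(3,3)->(3,4)->EXIT
Step 7: p0:escaped | p1:(3,3)->(3,4)->EXIT | p2:escaped
Exit steps: [6, 7, 6]
First to escape: p0 at step 6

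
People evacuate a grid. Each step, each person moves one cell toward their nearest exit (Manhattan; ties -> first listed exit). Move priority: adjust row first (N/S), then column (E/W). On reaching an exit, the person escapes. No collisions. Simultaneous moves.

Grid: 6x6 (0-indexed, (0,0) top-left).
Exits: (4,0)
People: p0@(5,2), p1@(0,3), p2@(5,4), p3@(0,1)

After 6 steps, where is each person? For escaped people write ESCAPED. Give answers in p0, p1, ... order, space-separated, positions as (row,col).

Step 1: p0:(5,2)->(4,2) | p1:(0,3)->(1,3) | p2:(5,4)->(4,4) | p3:(0,1)->(1,1)
Step 2: p0:(4,2)->(4,1) | p1:(1,3)->(2,3) | p2:(4,4)->(4,3) | p3:(1,1)->(2,1)
Step 3: p0:(4,1)->(4,0)->EXIT | p1:(2,3)->(3,3) | p2:(4,3)->(4,2) | p3:(2,1)->(3,1)
Step 4: p0:escaped | p1:(3,3)->(4,3) | p2:(4,2)->(4,1) | p3:(3,1)->(4,1)
Step 5: p0:escaped | p1:(4,3)->(4,2) | p2:(4,1)->(4,0)->EXIT | p3:(4,1)->(4,0)->EXIT
Step 6: p0:escaped | p1:(4,2)->(4,1) | p2:escaped | p3:escaped

ESCAPED (4,1) ESCAPED ESCAPED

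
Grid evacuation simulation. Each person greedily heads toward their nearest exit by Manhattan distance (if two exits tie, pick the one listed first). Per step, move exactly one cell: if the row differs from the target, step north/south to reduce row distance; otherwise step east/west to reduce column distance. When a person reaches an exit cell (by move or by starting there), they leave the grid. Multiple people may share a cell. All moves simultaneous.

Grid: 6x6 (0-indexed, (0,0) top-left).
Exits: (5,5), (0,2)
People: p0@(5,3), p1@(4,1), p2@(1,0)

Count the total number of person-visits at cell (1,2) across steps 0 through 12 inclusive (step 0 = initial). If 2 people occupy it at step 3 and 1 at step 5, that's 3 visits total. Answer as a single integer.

Step 0: p0@(5,3) p1@(4,1) p2@(1,0) -> at (1,2): 0 [-], cum=0
Step 1: p0@(5,4) p1@(5,1) p2@(0,0) -> at (1,2): 0 [-], cum=0
Step 2: p0@ESC p1@(5,2) p2@(0,1) -> at (1,2): 0 [-], cum=0
Step 3: p0@ESC p1@(5,3) p2@ESC -> at (1,2): 0 [-], cum=0
Step 4: p0@ESC p1@(5,4) p2@ESC -> at (1,2): 0 [-], cum=0
Step 5: p0@ESC p1@ESC p2@ESC -> at (1,2): 0 [-], cum=0
Total visits = 0

Answer: 0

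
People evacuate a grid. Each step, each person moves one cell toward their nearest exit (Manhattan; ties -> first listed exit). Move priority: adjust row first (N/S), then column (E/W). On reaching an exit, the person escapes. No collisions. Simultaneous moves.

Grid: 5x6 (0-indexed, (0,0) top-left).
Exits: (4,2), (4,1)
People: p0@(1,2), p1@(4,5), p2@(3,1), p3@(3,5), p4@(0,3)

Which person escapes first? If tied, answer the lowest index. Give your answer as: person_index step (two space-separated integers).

Step 1: p0:(1,2)->(2,2) | p1:(4,5)->(4,4) | p2:(3,1)->(4,1)->EXIT | p3:(3,5)->(4,5) | p4:(0,3)->(1,3)
Step 2: p0:(2,2)->(3,2) | p1:(4,4)->(4,3) | p2:escaped | p3:(4,5)->(4,4) | p4:(1,3)->(2,3)
Step 3: p0:(3,2)->(4,2)->EXIT | p1:(4,3)->(4,2)->EXIT | p2:escaped | p3:(4,4)->(4,3) | p4:(2,3)->(3,3)
Step 4: p0:escaped | p1:escaped | p2:escaped | p3:(4,3)->(4,2)->EXIT | p4:(3,3)->(4,3)
Step 5: p0:escaped | p1:escaped | p2:escaped | p3:escaped | p4:(4,3)->(4,2)->EXIT
Exit steps: [3, 3, 1, 4, 5]
First to escape: p2 at step 1

Answer: 2 1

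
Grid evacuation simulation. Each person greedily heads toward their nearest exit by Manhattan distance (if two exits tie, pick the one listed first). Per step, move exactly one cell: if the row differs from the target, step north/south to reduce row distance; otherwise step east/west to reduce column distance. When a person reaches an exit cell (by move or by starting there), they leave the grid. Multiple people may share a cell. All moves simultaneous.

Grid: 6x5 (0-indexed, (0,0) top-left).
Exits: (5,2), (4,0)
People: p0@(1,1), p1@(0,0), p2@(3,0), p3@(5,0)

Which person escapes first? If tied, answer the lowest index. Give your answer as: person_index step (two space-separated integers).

Step 1: p0:(1,1)->(2,1) | p1:(0,0)->(1,0) | p2:(3,0)->(4,0)->EXIT | p3:(5,0)->(4,0)->EXIT
Step 2: p0:(2,1)->(3,1) | p1:(1,0)->(2,0) | p2:escaped | p3:escaped
Step 3: p0:(3,1)->(4,1) | p1:(2,0)->(3,0) | p2:escaped | p3:escaped
Step 4: p0:(4,1)->(4,0)->EXIT | p1:(3,0)->(4,0)->EXIT | p2:escaped | p3:escaped
Exit steps: [4, 4, 1, 1]
First to escape: p2 at step 1

Answer: 2 1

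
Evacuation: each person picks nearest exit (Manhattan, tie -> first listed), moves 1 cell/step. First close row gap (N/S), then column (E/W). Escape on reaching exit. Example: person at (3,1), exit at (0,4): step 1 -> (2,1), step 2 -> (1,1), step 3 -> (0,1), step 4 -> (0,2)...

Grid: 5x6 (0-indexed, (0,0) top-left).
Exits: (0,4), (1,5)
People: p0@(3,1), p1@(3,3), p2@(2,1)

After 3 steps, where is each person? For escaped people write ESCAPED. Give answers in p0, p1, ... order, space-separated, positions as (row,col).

Step 1: p0:(3,1)->(2,1) | p1:(3,3)->(2,3) | p2:(2,1)->(1,1)
Step 2: p0:(2,1)->(1,1) | p1:(2,3)->(1,3) | p2:(1,1)->(0,1)
Step 3: p0:(1,1)->(0,1) | p1:(1,3)->(0,3) | p2:(0,1)->(0,2)

(0,1) (0,3) (0,2)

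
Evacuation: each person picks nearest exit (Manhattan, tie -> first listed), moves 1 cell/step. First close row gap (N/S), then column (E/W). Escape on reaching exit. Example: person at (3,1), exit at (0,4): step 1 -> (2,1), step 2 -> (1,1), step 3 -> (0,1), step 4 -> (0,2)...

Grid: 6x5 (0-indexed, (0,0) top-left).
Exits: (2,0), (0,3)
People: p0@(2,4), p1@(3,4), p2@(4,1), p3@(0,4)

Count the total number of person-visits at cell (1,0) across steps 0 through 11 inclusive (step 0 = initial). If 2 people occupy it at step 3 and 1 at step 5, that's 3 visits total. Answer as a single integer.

Step 0: p0@(2,4) p1@(3,4) p2@(4,1) p3@(0,4) -> at (1,0): 0 [-], cum=0
Step 1: p0@(1,4) p1@(2,4) p2@(3,1) p3@ESC -> at (1,0): 0 [-], cum=0
Step 2: p0@(0,4) p1@(1,4) p2@(2,1) p3@ESC -> at (1,0): 0 [-], cum=0
Step 3: p0@ESC p1@(0,4) p2@ESC p3@ESC -> at (1,0): 0 [-], cum=0
Step 4: p0@ESC p1@ESC p2@ESC p3@ESC -> at (1,0): 0 [-], cum=0
Total visits = 0

Answer: 0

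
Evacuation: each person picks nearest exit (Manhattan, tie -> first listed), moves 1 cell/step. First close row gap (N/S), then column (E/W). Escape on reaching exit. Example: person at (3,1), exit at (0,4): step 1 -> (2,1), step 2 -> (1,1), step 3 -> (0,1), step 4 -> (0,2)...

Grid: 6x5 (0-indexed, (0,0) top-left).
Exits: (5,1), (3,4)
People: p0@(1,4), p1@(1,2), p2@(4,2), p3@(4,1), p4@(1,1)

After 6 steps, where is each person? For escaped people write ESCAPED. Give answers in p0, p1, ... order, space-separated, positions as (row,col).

Step 1: p0:(1,4)->(2,4) | p1:(1,2)->(2,2) | p2:(4,2)->(5,2) | p3:(4,1)->(5,1)->EXIT | p4:(1,1)->(2,1)
Step 2: p0:(2,4)->(3,4)->EXIT | p1:(2,2)->(3,2) | p2:(5,2)->(5,1)->EXIT | p3:escaped | p4:(2,1)->(3,1)
Step 3: p0:escaped | p1:(3,2)->(3,3) | p2:escaped | p3:escaped | p4:(3,1)->(4,1)
Step 4: p0:escaped | p1:(3,3)->(3,4)->EXIT | p2:escaped | p3:escaped | p4:(4,1)->(5,1)->EXIT

ESCAPED ESCAPED ESCAPED ESCAPED ESCAPED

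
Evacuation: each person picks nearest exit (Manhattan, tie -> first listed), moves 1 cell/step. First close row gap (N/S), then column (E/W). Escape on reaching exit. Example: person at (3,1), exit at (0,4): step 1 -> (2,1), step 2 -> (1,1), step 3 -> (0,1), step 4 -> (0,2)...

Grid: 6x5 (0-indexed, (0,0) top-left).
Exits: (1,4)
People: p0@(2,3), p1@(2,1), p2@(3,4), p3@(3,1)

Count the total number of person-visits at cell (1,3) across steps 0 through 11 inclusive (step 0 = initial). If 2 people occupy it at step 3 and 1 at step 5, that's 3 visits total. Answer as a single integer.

Answer: 3

Derivation:
Step 0: p0@(2,3) p1@(2,1) p2@(3,4) p3@(3,1) -> at (1,3): 0 [-], cum=0
Step 1: p0@(1,3) p1@(1,1) p2@(2,4) p3@(2,1) -> at (1,3): 1 [p0], cum=1
Step 2: p0@ESC p1@(1,2) p2@ESC p3@(1,1) -> at (1,3): 0 [-], cum=1
Step 3: p0@ESC p1@(1,3) p2@ESC p3@(1,2) -> at (1,3): 1 [p1], cum=2
Step 4: p0@ESC p1@ESC p2@ESC p3@(1,3) -> at (1,3): 1 [p3], cum=3
Step 5: p0@ESC p1@ESC p2@ESC p3@ESC -> at (1,3): 0 [-], cum=3
Total visits = 3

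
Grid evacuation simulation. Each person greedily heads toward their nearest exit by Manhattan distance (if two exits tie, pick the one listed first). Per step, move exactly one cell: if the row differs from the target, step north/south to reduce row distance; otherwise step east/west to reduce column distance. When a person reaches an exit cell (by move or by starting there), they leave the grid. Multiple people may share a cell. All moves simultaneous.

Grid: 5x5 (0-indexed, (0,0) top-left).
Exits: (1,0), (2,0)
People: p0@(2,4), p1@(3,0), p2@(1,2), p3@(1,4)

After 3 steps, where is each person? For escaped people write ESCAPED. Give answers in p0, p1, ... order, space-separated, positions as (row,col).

Step 1: p0:(2,4)->(2,3) | p1:(3,0)->(2,0)->EXIT | p2:(1,2)->(1,1) | p3:(1,4)->(1,3)
Step 2: p0:(2,3)->(2,2) | p1:escaped | p2:(1,1)->(1,0)->EXIT | p3:(1,3)->(1,2)
Step 3: p0:(2,2)->(2,1) | p1:escaped | p2:escaped | p3:(1,2)->(1,1)

(2,1) ESCAPED ESCAPED (1,1)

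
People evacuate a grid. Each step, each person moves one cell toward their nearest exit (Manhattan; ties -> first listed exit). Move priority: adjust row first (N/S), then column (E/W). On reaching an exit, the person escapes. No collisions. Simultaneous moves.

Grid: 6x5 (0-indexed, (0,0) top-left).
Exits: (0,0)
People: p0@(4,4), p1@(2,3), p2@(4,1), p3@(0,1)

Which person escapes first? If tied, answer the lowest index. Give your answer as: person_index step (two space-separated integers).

Answer: 3 1

Derivation:
Step 1: p0:(4,4)->(3,4) | p1:(2,3)->(1,3) | p2:(4,1)->(3,1) | p3:(0,1)->(0,0)->EXIT
Step 2: p0:(3,4)->(2,4) | p1:(1,3)->(0,3) | p2:(3,1)->(2,1) | p3:escaped
Step 3: p0:(2,4)->(1,4) | p1:(0,3)->(0,2) | p2:(2,1)->(1,1) | p3:escaped
Step 4: p0:(1,4)->(0,4) | p1:(0,2)->(0,1) | p2:(1,1)->(0,1) | p3:escaped
Step 5: p0:(0,4)->(0,3) | p1:(0,1)->(0,0)->EXIT | p2:(0,1)->(0,0)->EXIT | p3:escaped
Step 6: p0:(0,3)->(0,2) | p1:escaped | p2:escaped | p3:escaped
Step 7: p0:(0,2)->(0,1) | p1:escaped | p2:escaped | p3:escaped
Step 8: p0:(0,1)->(0,0)->EXIT | p1:escaped | p2:escaped | p3:escaped
Exit steps: [8, 5, 5, 1]
First to escape: p3 at step 1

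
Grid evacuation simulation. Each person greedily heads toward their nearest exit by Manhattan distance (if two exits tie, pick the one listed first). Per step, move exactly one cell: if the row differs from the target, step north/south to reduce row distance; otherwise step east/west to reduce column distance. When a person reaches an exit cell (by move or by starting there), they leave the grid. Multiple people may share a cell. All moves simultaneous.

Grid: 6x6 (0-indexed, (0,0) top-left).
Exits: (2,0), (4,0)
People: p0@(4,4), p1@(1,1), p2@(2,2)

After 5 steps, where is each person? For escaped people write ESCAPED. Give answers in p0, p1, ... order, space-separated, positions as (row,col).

Step 1: p0:(4,4)->(4,3) | p1:(1,1)->(2,1) | p2:(2,2)->(2,1)
Step 2: p0:(4,3)->(4,2) | p1:(2,1)->(2,0)->EXIT | p2:(2,1)->(2,0)->EXIT
Step 3: p0:(4,2)->(4,1) | p1:escaped | p2:escaped
Step 4: p0:(4,1)->(4,0)->EXIT | p1:escaped | p2:escaped

ESCAPED ESCAPED ESCAPED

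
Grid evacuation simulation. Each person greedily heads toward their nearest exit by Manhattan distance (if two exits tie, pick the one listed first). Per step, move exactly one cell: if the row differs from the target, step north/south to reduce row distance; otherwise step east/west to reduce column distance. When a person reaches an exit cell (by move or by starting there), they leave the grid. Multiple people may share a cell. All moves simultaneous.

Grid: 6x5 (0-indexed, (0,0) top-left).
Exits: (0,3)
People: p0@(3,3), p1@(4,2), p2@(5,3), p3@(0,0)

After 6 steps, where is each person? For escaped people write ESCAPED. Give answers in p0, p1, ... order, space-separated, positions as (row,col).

Step 1: p0:(3,3)->(2,3) | p1:(4,2)->(3,2) | p2:(5,3)->(4,3) | p3:(0,0)->(0,1)
Step 2: p0:(2,3)->(1,3) | p1:(3,2)->(2,2) | p2:(4,3)->(3,3) | p3:(0,1)->(0,2)
Step 3: p0:(1,3)->(0,3)->EXIT | p1:(2,2)->(1,2) | p2:(3,3)->(2,3) | p3:(0,2)->(0,3)->EXIT
Step 4: p0:escaped | p1:(1,2)->(0,2) | p2:(2,3)->(1,3) | p3:escaped
Step 5: p0:escaped | p1:(0,2)->(0,3)->EXIT | p2:(1,3)->(0,3)->EXIT | p3:escaped

ESCAPED ESCAPED ESCAPED ESCAPED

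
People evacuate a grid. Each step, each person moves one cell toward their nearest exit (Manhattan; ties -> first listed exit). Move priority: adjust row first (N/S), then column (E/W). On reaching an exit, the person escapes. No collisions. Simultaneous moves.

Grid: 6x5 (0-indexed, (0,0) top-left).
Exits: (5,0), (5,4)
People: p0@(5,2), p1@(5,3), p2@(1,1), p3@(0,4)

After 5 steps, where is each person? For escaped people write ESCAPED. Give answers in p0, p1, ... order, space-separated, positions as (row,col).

Step 1: p0:(5,2)->(5,1) | p1:(5,3)->(5,4)->EXIT | p2:(1,1)->(2,1) | p3:(0,4)->(1,4)
Step 2: p0:(5,1)->(5,0)->EXIT | p1:escaped | p2:(2,1)->(3,1) | p3:(1,4)->(2,4)
Step 3: p0:escaped | p1:escaped | p2:(3,1)->(4,1) | p3:(2,4)->(3,4)
Step 4: p0:escaped | p1:escaped | p2:(4,1)->(5,1) | p3:(3,4)->(4,4)
Step 5: p0:escaped | p1:escaped | p2:(5,1)->(5,0)->EXIT | p3:(4,4)->(5,4)->EXIT

ESCAPED ESCAPED ESCAPED ESCAPED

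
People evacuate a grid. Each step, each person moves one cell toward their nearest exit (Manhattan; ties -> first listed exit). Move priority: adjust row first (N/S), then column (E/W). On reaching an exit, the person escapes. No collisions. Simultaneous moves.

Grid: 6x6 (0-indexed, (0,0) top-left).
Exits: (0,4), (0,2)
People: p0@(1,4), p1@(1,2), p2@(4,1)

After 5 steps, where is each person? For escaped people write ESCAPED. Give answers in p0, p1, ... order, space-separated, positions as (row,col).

Step 1: p0:(1,4)->(0,4)->EXIT | p1:(1,2)->(0,2)->EXIT | p2:(4,1)->(3,1)
Step 2: p0:escaped | p1:escaped | p2:(3,1)->(2,1)
Step 3: p0:escaped | p1:escaped | p2:(2,1)->(1,1)
Step 4: p0:escaped | p1:escaped | p2:(1,1)->(0,1)
Step 5: p0:escaped | p1:escaped | p2:(0,1)->(0,2)->EXIT

ESCAPED ESCAPED ESCAPED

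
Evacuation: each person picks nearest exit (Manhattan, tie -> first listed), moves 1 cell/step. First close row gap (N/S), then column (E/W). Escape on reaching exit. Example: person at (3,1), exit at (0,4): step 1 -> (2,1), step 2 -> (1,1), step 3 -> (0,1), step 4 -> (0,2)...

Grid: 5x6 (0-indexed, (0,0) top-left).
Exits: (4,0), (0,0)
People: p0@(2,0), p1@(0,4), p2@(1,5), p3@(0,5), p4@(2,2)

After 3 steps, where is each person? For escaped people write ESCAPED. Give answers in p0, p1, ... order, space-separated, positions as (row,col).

Step 1: p0:(2,0)->(3,0) | p1:(0,4)->(0,3) | p2:(1,5)->(0,5) | p3:(0,5)->(0,4) | p4:(2,2)->(3,2)
Step 2: p0:(3,0)->(4,0)->EXIT | p1:(0,3)->(0,2) | p2:(0,5)->(0,4) | p3:(0,4)->(0,3) | p4:(3,2)->(4,2)
Step 3: p0:escaped | p1:(0,2)->(0,1) | p2:(0,4)->(0,3) | p3:(0,3)->(0,2) | p4:(4,2)->(4,1)

ESCAPED (0,1) (0,3) (0,2) (4,1)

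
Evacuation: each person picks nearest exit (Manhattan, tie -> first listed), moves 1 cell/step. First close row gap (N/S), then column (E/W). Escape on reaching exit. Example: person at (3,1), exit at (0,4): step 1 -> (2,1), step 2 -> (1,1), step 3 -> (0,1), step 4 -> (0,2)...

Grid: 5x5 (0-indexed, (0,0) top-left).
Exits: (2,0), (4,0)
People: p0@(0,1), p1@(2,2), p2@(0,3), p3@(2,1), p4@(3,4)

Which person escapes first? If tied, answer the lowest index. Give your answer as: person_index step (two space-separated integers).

Step 1: p0:(0,1)->(1,1) | p1:(2,2)->(2,1) | p2:(0,3)->(1,3) | p3:(2,1)->(2,0)->EXIT | p4:(3,4)->(2,4)
Step 2: p0:(1,1)->(2,1) | p1:(2,1)->(2,0)->EXIT | p2:(1,3)->(2,3) | p3:escaped | p4:(2,4)->(2,3)
Step 3: p0:(2,1)->(2,0)->EXIT | p1:escaped | p2:(2,3)->(2,2) | p3:escaped | p4:(2,3)->(2,2)
Step 4: p0:escaped | p1:escaped | p2:(2,2)->(2,1) | p3:escaped | p4:(2,2)->(2,1)
Step 5: p0:escaped | p1:escaped | p2:(2,1)->(2,0)->EXIT | p3:escaped | p4:(2,1)->(2,0)->EXIT
Exit steps: [3, 2, 5, 1, 5]
First to escape: p3 at step 1

Answer: 3 1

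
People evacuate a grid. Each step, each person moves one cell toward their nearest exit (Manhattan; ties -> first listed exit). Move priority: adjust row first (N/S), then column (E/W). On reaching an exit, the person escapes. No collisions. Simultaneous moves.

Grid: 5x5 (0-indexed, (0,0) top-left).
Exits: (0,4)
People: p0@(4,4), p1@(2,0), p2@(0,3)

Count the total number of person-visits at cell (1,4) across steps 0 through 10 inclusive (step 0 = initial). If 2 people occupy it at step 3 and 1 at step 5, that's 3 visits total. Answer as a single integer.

Answer: 1

Derivation:
Step 0: p0@(4,4) p1@(2,0) p2@(0,3) -> at (1,4): 0 [-], cum=0
Step 1: p0@(3,4) p1@(1,0) p2@ESC -> at (1,4): 0 [-], cum=0
Step 2: p0@(2,4) p1@(0,0) p2@ESC -> at (1,4): 0 [-], cum=0
Step 3: p0@(1,4) p1@(0,1) p2@ESC -> at (1,4): 1 [p0], cum=1
Step 4: p0@ESC p1@(0,2) p2@ESC -> at (1,4): 0 [-], cum=1
Step 5: p0@ESC p1@(0,3) p2@ESC -> at (1,4): 0 [-], cum=1
Step 6: p0@ESC p1@ESC p2@ESC -> at (1,4): 0 [-], cum=1
Total visits = 1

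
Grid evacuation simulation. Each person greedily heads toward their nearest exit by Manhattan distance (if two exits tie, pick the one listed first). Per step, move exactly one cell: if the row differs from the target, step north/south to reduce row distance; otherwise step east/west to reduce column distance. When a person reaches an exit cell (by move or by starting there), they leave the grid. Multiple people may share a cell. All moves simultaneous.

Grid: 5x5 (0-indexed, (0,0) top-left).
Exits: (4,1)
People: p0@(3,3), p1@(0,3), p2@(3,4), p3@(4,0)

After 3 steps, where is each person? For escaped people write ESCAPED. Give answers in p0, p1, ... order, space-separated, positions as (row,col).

Step 1: p0:(3,3)->(4,3) | p1:(0,3)->(1,3) | p2:(3,4)->(4,4) | p3:(4,0)->(4,1)->EXIT
Step 2: p0:(4,3)->(4,2) | p1:(1,3)->(2,3) | p2:(4,4)->(4,3) | p3:escaped
Step 3: p0:(4,2)->(4,1)->EXIT | p1:(2,3)->(3,3) | p2:(4,3)->(4,2) | p3:escaped

ESCAPED (3,3) (4,2) ESCAPED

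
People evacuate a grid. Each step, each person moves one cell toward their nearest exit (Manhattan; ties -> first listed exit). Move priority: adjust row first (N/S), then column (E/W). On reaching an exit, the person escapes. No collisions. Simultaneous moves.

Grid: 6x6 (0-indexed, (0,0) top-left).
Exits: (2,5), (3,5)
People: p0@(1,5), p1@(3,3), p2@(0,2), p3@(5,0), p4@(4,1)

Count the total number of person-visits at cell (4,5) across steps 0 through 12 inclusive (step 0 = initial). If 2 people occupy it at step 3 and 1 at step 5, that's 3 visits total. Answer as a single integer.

Step 0: p0@(1,5) p1@(3,3) p2@(0,2) p3@(5,0) p4@(4,1) -> at (4,5): 0 [-], cum=0
Step 1: p0@ESC p1@(3,4) p2@(1,2) p3@(4,0) p4@(3,1) -> at (4,5): 0 [-], cum=0
Step 2: p0@ESC p1@ESC p2@(2,2) p3@(3,0) p4@(3,2) -> at (4,5): 0 [-], cum=0
Step 3: p0@ESC p1@ESC p2@(2,3) p3@(3,1) p4@(3,3) -> at (4,5): 0 [-], cum=0
Step 4: p0@ESC p1@ESC p2@(2,4) p3@(3,2) p4@(3,4) -> at (4,5): 0 [-], cum=0
Step 5: p0@ESC p1@ESC p2@ESC p3@(3,3) p4@ESC -> at (4,5): 0 [-], cum=0
Step 6: p0@ESC p1@ESC p2@ESC p3@(3,4) p4@ESC -> at (4,5): 0 [-], cum=0
Step 7: p0@ESC p1@ESC p2@ESC p3@ESC p4@ESC -> at (4,5): 0 [-], cum=0
Total visits = 0

Answer: 0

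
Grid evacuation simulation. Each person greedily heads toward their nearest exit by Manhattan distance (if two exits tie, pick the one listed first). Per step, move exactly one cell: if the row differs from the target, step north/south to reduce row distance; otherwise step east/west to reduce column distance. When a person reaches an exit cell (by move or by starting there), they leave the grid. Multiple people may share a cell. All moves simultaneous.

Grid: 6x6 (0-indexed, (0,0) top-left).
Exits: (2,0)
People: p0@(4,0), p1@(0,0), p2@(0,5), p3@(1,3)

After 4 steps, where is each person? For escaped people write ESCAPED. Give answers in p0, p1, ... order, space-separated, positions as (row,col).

Step 1: p0:(4,0)->(3,0) | p1:(0,0)->(1,0) | p2:(0,5)->(1,5) | p3:(1,3)->(2,3)
Step 2: p0:(3,0)->(2,0)->EXIT | p1:(1,0)->(2,0)->EXIT | p2:(1,5)->(2,5) | p3:(2,3)->(2,2)
Step 3: p0:escaped | p1:escaped | p2:(2,5)->(2,4) | p3:(2,2)->(2,1)
Step 4: p0:escaped | p1:escaped | p2:(2,4)->(2,3) | p3:(2,1)->(2,0)->EXIT

ESCAPED ESCAPED (2,3) ESCAPED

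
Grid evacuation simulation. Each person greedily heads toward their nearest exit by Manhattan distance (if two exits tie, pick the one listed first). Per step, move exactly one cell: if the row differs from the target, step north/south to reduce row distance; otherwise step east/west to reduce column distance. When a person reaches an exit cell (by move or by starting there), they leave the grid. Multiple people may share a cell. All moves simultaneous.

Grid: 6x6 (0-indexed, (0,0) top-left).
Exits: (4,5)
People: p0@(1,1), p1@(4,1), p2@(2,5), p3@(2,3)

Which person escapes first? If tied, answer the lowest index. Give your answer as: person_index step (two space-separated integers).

Answer: 2 2

Derivation:
Step 1: p0:(1,1)->(2,1) | p1:(4,1)->(4,2) | p2:(2,5)->(3,5) | p3:(2,3)->(3,3)
Step 2: p0:(2,1)->(3,1) | p1:(4,2)->(4,3) | p2:(3,5)->(4,5)->EXIT | p3:(3,3)->(4,3)
Step 3: p0:(3,1)->(4,1) | p1:(4,3)->(4,4) | p2:escaped | p3:(4,3)->(4,4)
Step 4: p0:(4,1)->(4,2) | p1:(4,4)->(4,5)->EXIT | p2:escaped | p3:(4,4)->(4,5)->EXIT
Step 5: p0:(4,2)->(4,3) | p1:escaped | p2:escaped | p3:escaped
Step 6: p0:(4,3)->(4,4) | p1:escaped | p2:escaped | p3:escaped
Step 7: p0:(4,4)->(4,5)->EXIT | p1:escaped | p2:escaped | p3:escaped
Exit steps: [7, 4, 2, 4]
First to escape: p2 at step 2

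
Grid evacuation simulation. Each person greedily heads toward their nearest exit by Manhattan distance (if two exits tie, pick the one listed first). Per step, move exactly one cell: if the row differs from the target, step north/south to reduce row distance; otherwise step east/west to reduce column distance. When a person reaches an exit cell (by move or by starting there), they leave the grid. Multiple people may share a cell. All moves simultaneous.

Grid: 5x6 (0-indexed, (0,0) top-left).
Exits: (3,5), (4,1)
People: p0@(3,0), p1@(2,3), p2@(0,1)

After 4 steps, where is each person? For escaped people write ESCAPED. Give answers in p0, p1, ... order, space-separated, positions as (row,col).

Step 1: p0:(3,0)->(4,0) | p1:(2,3)->(3,3) | p2:(0,1)->(1,1)
Step 2: p0:(4,0)->(4,1)->EXIT | p1:(3,3)->(3,4) | p2:(1,1)->(2,1)
Step 3: p0:escaped | p1:(3,4)->(3,5)->EXIT | p2:(2,1)->(3,1)
Step 4: p0:escaped | p1:escaped | p2:(3,1)->(4,1)->EXIT

ESCAPED ESCAPED ESCAPED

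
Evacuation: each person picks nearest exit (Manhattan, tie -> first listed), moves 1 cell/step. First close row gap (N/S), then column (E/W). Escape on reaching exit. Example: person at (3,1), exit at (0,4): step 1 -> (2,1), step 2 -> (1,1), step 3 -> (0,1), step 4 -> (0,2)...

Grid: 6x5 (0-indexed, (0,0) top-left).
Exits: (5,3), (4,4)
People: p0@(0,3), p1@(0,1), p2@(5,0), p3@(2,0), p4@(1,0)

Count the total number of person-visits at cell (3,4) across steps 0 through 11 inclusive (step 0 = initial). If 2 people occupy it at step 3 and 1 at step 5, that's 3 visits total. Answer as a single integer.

Answer: 0

Derivation:
Step 0: p0@(0,3) p1@(0,1) p2@(5,0) p3@(2,0) p4@(1,0) -> at (3,4): 0 [-], cum=0
Step 1: p0@(1,3) p1@(1,1) p2@(5,1) p3@(3,0) p4@(2,0) -> at (3,4): 0 [-], cum=0
Step 2: p0@(2,3) p1@(2,1) p2@(5,2) p3@(4,0) p4@(3,0) -> at (3,4): 0 [-], cum=0
Step 3: p0@(3,3) p1@(3,1) p2@ESC p3@(5,0) p4@(4,0) -> at (3,4): 0 [-], cum=0
Step 4: p0@(4,3) p1@(4,1) p2@ESC p3@(5,1) p4@(5,0) -> at (3,4): 0 [-], cum=0
Step 5: p0@ESC p1@(5,1) p2@ESC p3@(5,2) p4@(5,1) -> at (3,4): 0 [-], cum=0
Step 6: p0@ESC p1@(5,2) p2@ESC p3@ESC p4@(5,2) -> at (3,4): 0 [-], cum=0
Step 7: p0@ESC p1@ESC p2@ESC p3@ESC p4@ESC -> at (3,4): 0 [-], cum=0
Total visits = 0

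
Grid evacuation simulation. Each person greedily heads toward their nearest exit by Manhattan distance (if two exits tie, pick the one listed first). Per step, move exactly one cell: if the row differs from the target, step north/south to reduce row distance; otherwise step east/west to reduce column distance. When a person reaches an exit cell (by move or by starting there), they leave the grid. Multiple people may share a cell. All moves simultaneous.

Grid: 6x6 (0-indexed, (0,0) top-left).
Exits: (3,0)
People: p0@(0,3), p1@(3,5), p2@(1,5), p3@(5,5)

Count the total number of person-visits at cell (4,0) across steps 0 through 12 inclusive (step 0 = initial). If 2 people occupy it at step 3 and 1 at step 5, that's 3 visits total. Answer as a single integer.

Step 0: p0@(0,3) p1@(3,5) p2@(1,5) p3@(5,5) -> at (4,0): 0 [-], cum=0
Step 1: p0@(1,3) p1@(3,4) p2@(2,5) p3@(4,5) -> at (4,0): 0 [-], cum=0
Step 2: p0@(2,3) p1@(3,3) p2@(3,5) p3@(3,5) -> at (4,0): 0 [-], cum=0
Step 3: p0@(3,3) p1@(3,2) p2@(3,4) p3@(3,4) -> at (4,0): 0 [-], cum=0
Step 4: p0@(3,2) p1@(3,1) p2@(3,3) p3@(3,3) -> at (4,0): 0 [-], cum=0
Step 5: p0@(3,1) p1@ESC p2@(3,2) p3@(3,2) -> at (4,0): 0 [-], cum=0
Step 6: p0@ESC p1@ESC p2@(3,1) p3@(3,1) -> at (4,0): 0 [-], cum=0
Step 7: p0@ESC p1@ESC p2@ESC p3@ESC -> at (4,0): 0 [-], cum=0
Total visits = 0

Answer: 0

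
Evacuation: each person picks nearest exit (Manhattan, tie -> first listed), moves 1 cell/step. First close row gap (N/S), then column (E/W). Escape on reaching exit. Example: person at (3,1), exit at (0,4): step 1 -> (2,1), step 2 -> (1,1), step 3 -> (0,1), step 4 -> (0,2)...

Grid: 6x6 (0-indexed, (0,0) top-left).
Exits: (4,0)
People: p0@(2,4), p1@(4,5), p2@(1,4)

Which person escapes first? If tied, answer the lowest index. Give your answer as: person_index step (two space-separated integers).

Step 1: p0:(2,4)->(3,4) | p1:(4,5)->(4,4) | p2:(1,4)->(2,4)
Step 2: p0:(3,4)->(4,4) | p1:(4,4)->(4,3) | p2:(2,4)->(3,4)
Step 3: p0:(4,4)->(4,3) | p1:(4,3)->(4,2) | p2:(3,4)->(4,4)
Step 4: p0:(4,3)->(4,2) | p1:(4,2)->(4,1) | p2:(4,4)->(4,3)
Step 5: p0:(4,2)->(4,1) | p1:(4,1)->(4,0)->EXIT | p2:(4,3)->(4,2)
Step 6: p0:(4,1)->(4,0)->EXIT | p1:escaped | p2:(4,2)->(4,1)
Step 7: p0:escaped | p1:escaped | p2:(4,1)->(4,0)->EXIT
Exit steps: [6, 5, 7]
First to escape: p1 at step 5

Answer: 1 5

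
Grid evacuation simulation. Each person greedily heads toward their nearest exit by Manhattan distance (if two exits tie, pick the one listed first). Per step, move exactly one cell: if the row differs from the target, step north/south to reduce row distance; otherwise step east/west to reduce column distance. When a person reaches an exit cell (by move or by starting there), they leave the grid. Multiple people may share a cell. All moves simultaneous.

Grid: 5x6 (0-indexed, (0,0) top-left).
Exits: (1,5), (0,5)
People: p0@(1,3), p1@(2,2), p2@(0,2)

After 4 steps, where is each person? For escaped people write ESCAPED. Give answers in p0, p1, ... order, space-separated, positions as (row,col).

Step 1: p0:(1,3)->(1,4) | p1:(2,2)->(1,2) | p2:(0,2)->(0,3)
Step 2: p0:(1,4)->(1,5)->EXIT | p1:(1,2)->(1,3) | p2:(0,3)->(0,4)
Step 3: p0:escaped | p1:(1,3)->(1,4) | p2:(0,4)->(0,5)->EXIT
Step 4: p0:escaped | p1:(1,4)->(1,5)->EXIT | p2:escaped

ESCAPED ESCAPED ESCAPED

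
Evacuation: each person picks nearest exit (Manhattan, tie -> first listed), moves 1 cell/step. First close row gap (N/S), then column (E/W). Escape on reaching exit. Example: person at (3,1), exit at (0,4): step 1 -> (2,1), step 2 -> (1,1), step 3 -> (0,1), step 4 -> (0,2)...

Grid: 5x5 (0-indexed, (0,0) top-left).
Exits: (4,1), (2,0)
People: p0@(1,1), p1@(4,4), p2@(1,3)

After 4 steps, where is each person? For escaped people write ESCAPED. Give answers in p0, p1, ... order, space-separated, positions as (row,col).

Step 1: p0:(1,1)->(2,1) | p1:(4,4)->(4,3) | p2:(1,3)->(2,3)
Step 2: p0:(2,1)->(2,0)->EXIT | p1:(4,3)->(4,2) | p2:(2,3)->(2,2)
Step 3: p0:escaped | p1:(4,2)->(4,1)->EXIT | p2:(2,2)->(2,1)
Step 4: p0:escaped | p1:escaped | p2:(2,1)->(2,0)->EXIT

ESCAPED ESCAPED ESCAPED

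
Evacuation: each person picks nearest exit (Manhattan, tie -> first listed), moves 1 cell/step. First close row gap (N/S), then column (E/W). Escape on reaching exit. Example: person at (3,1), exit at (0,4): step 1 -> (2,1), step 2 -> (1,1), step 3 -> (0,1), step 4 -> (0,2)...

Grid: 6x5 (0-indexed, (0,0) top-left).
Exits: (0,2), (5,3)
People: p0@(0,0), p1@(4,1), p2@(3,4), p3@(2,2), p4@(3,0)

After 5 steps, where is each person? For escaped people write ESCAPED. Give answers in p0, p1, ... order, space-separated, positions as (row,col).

Step 1: p0:(0,0)->(0,1) | p1:(4,1)->(5,1) | p2:(3,4)->(4,4) | p3:(2,2)->(1,2) | p4:(3,0)->(2,0)
Step 2: p0:(0,1)->(0,2)->EXIT | p1:(5,1)->(5,2) | p2:(4,4)->(5,4) | p3:(1,2)->(0,2)->EXIT | p4:(2,0)->(1,0)
Step 3: p0:escaped | p1:(5,2)->(5,3)->EXIT | p2:(5,4)->(5,3)->EXIT | p3:escaped | p4:(1,0)->(0,0)
Step 4: p0:escaped | p1:escaped | p2:escaped | p3:escaped | p4:(0,0)->(0,1)
Step 5: p0:escaped | p1:escaped | p2:escaped | p3:escaped | p4:(0,1)->(0,2)->EXIT

ESCAPED ESCAPED ESCAPED ESCAPED ESCAPED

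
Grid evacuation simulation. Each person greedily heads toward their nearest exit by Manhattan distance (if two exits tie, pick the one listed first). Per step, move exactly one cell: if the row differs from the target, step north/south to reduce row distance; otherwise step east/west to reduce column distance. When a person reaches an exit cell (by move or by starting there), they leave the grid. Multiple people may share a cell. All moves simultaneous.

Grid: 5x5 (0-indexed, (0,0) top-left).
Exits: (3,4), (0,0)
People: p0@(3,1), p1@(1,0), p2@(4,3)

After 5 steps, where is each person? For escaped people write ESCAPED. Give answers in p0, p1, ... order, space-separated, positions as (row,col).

Step 1: p0:(3,1)->(3,2) | p1:(1,0)->(0,0)->EXIT | p2:(4,3)->(3,3)
Step 2: p0:(3,2)->(3,3) | p1:escaped | p2:(3,3)->(3,4)->EXIT
Step 3: p0:(3,3)->(3,4)->EXIT | p1:escaped | p2:escaped

ESCAPED ESCAPED ESCAPED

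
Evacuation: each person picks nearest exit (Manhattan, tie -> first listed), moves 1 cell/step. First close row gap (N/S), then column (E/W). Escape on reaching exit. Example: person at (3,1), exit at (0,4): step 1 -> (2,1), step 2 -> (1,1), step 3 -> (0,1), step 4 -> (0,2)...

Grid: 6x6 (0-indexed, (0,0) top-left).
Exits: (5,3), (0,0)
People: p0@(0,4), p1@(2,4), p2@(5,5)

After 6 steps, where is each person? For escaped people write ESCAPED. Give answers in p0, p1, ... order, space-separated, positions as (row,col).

Step 1: p0:(0,4)->(0,3) | p1:(2,4)->(3,4) | p2:(5,5)->(5,4)
Step 2: p0:(0,3)->(0,2) | p1:(3,4)->(4,4) | p2:(5,4)->(5,3)->EXIT
Step 3: p0:(0,2)->(0,1) | p1:(4,4)->(5,4) | p2:escaped
Step 4: p0:(0,1)->(0,0)->EXIT | p1:(5,4)->(5,3)->EXIT | p2:escaped

ESCAPED ESCAPED ESCAPED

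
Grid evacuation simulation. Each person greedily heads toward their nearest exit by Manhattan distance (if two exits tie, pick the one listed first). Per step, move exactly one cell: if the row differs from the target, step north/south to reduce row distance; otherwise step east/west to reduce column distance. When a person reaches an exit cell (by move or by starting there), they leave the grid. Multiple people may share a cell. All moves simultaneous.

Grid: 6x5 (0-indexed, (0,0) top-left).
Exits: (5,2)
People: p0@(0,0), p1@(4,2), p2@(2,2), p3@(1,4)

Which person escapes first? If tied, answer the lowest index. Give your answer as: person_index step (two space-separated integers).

Answer: 1 1

Derivation:
Step 1: p0:(0,0)->(1,0) | p1:(4,2)->(5,2)->EXIT | p2:(2,2)->(3,2) | p3:(1,4)->(2,4)
Step 2: p0:(1,0)->(2,0) | p1:escaped | p2:(3,2)->(4,2) | p3:(2,4)->(3,4)
Step 3: p0:(2,0)->(3,0) | p1:escaped | p2:(4,2)->(5,2)->EXIT | p3:(3,4)->(4,4)
Step 4: p0:(3,0)->(4,0) | p1:escaped | p2:escaped | p3:(4,4)->(5,4)
Step 5: p0:(4,0)->(5,0) | p1:escaped | p2:escaped | p3:(5,4)->(5,3)
Step 6: p0:(5,0)->(5,1) | p1:escaped | p2:escaped | p3:(5,3)->(5,2)->EXIT
Step 7: p0:(5,1)->(5,2)->EXIT | p1:escaped | p2:escaped | p3:escaped
Exit steps: [7, 1, 3, 6]
First to escape: p1 at step 1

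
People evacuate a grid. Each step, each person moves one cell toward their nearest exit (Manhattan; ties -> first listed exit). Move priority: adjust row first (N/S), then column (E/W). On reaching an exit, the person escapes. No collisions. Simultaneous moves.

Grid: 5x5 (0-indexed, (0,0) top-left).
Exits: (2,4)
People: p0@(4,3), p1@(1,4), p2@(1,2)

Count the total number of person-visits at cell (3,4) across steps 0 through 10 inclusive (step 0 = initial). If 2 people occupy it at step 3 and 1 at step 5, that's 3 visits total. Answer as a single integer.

Answer: 0

Derivation:
Step 0: p0@(4,3) p1@(1,4) p2@(1,2) -> at (3,4): 0 [-], cum=0
Step 1: p0@(3,3) p1@ESC p2@(2,2) -> at (3,4): 0 [-], cum=0
Step 2: p0@(2,3) p1@ESC p2@(2,3) -> at (3,4): 0 [-], cum=0
Step 3: p0@ESC p1@ESC p2@ESC -> at (3,4): 0 [-], cum=0
Total visits = 0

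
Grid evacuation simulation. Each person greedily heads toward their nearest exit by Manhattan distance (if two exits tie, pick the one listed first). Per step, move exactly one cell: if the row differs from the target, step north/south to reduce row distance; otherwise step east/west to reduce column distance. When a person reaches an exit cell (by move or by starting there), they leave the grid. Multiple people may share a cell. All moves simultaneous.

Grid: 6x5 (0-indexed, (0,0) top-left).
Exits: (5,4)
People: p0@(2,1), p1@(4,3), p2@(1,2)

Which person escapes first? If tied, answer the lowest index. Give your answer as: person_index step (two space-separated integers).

Answer: 1 2

Derivation:
Step 1: p0:(2,1)->(3,1) | p1:(4,3)->(5,3) | p2:(1,2)->(2,2)
Step 2: p0:(3,1)->(4,1) | p1:(5,3)->(5,4)->EXIT | p2:(2,2)->(3,2)
Step 3: p0:(4,1)->(5,1) | p1:escaped | p2:(3,2)->(4,2)
Step 4: p0:(5,1)->(5,2) | p1:escaped | p2:(4,2)->(5,2)
Step 5: p0:(5,2)->(5,3) | p1:escaped | p2:(5,2)->(5,3)
Step 6: p0:(5,3)->(5,4)->EXIT | p1:escaped | p2:(5,3)->(5,4)->EXIT
Exit steps: [6, 2, 6]
First to escape: p1 at step 2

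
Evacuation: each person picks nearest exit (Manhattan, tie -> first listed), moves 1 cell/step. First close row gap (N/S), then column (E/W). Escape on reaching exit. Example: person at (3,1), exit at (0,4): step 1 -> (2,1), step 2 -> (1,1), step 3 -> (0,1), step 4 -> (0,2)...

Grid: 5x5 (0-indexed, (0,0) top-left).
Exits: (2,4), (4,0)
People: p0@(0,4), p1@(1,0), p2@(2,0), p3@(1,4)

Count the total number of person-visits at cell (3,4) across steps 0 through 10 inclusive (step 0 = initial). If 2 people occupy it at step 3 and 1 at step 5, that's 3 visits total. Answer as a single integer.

Step 0: p0@(0,4) p1@(1,0) p2@(2,0) p3@(1,4) -> at (3,4): 0 [-], cum=0
Step 1: p0@(1,4) p1@(2,0) p2@(3,0) p3@ESC -> at (3,4): 0 [-], cum=0
Step 2: p0@ESC p1@(3,0) p2@ESC p3@ESC -> at (3,4): 0 [-], cum=0
Step 3: p0@ESC p1@ESC p2@ESC p3@ESC -> at (3,4): 0 [-], cum=0
Total visits = 0

Answer: 0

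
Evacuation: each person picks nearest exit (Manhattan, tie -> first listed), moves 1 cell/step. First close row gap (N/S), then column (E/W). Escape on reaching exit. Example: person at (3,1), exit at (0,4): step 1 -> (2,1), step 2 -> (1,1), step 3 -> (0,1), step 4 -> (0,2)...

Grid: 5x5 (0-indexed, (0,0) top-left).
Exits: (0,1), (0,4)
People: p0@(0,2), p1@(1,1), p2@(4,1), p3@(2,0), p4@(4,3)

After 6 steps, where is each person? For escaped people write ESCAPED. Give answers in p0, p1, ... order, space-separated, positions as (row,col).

Step 1: p0:(0,2)->(0,1)->EXIT | p1:(1,1)->(0,1)->EXIT | p2:(4,1)->(3,1) | p3:(2,0)->(1,0) | p4:(4,3)->(3,3)
Step 2: p0:escaped | p1:escaped | p2:(3,1)->(2,1) | p3:(1,0)->(0,0) | p4:(3,3)->(2,3)
Step 3: p0:escaped | p1:escaped | p2:(2,1)->(1,1) | p3:(0,0)->(0,1)->EXIT | p4:(2,3)->(1,3)
Step 4: p0:escaped | p1:escaped | p2:(1,1)->(0,1)->EXIT | p3:escaped | p4:(1,3)->(0,3)
Step 5: p0:escaped | p1:escaped | p2:escaped | p3:escaped | p4:(0,3)->(0,4)->EXIT

ESCAPED ESCAPED ESCAPED ESCAPED ESCAPED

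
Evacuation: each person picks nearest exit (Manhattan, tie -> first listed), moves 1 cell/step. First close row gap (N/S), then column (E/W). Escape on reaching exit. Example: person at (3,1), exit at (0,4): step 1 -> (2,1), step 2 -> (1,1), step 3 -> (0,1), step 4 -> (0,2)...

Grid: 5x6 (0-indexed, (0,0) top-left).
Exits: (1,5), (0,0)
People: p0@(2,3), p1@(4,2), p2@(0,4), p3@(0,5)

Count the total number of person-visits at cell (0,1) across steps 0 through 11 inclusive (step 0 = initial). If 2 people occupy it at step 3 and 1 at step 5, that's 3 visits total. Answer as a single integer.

Answer: 0

Derivation:
Step 0: p0@(2,3) p1@(4,2) p2@(0,4) p3@(0,5) -> at (0,1): 0 [-], cum=0
Step 1: p0@(1,3) p1@(3,2) p2@(1,4) p3@ESC -> at (0,1): 0 [-], cum=0
Step 2: p0@(1,4) p1@(2,2) p2@ESC p3@ESC -> at (0,1): 0 [-], cum=0
Step 3: p0@ESC p1@(1,2) p2@ESC p3@ESC -> at (0,1): 0 [-], cum=0
Step 4: p0@ESC p1@(1,3) p2@ESC p3@ESC -> at (0,1): 0 [-], cum=0
Step 5: p0@ESC p1@(1,4) p2@ESC p3@ESC -> at (0,1): 0 [-], cum=0
Step 6: p0@ESC p1@ESC p2@ESC p3@ESC -> at (0,1): 0 [-], cum=0
Total visits = 0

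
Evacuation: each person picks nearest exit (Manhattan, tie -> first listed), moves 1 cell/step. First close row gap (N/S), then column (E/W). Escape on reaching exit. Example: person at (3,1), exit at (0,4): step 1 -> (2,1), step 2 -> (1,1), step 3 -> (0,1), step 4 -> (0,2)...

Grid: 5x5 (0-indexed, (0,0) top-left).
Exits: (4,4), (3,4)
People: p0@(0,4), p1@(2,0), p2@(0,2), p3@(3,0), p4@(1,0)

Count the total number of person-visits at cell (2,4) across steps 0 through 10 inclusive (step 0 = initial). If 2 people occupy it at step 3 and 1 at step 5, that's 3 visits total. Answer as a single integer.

Answer: 1

Derivation:
Step 0: p0@(0,4) p1@(2,0) p2@(0,2) p3@(3,0) p4@(1,0) -> at (2,4): 0 [-], cum=0
Step 1: p0@(1,4) p1@(3,0) p2@(1,2) p3@(3,1) p4@(2,0) -> at (2,4): 0 [-], cum=0
Step 2: p0@(2,4) p1@(3,1) p2@(2,2) p3@(3,2) p4@(3,0) -> at (2,4): 1 [p0], cum=1
Step 3: p0@ESC p1@(3,2) p2@(3,2) p3@(3,3) p4@(3,1) -> at (2,4): 0 [-], cum=1
Step 4: p0@ESC p1@(3,3) p2@(3,3) p3@ESC p4@(3,2) -> at (2,4): 0 [-], cum=1
Step 5: p0@ESC p1@ESC p2@ESC p3@ESC p4@(3,3) -> at (2,4): 0 [-], cum=1
Step 6: p0@ESC p1@ESC p2@ESC p3@ESC p4@ESC -> at (2,4): 0 [-], cum=1
Total visits = 1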